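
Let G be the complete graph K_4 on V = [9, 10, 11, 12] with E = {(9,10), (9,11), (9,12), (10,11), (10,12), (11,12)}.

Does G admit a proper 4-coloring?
Yes, G is 4-colorable

A valid 4-coloring: color 1: [9]; color 2: [11]; color 3: [12]; color 4: [10].
(χ(G) = 4 ≤ 4.)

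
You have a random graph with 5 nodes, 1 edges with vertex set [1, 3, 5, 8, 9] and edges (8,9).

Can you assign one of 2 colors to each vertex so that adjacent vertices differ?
A valid 2-coloring: color 1: [1, 3, 5, 8]; color 2: [9].
(χ(G) = 2 ≤ 2.)

Yes, G is 2-colorable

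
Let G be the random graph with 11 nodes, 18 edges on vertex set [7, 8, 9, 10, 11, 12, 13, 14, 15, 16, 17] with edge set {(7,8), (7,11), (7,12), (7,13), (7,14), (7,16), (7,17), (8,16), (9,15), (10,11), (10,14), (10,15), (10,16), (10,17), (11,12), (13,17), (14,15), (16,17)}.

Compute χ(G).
χ(G) = 3

Clique number ω(G) = 3 (lower bound: χ ≥ ω).
The clique on [10, 16, 17] has size 3, forcing χ ≥ 3, and the coloring below uses 3 colors, so χ(G) = 3.
A valid 3-coloring: color 1: [7, 9, 10]; color 2: [8, 11, 15, 17]; color 3: [12, 13, 14, 16].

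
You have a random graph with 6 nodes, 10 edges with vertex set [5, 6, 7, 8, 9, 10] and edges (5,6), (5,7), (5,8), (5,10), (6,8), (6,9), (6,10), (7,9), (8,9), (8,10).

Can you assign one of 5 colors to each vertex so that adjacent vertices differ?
Yes, G is 5-colorable

A valid 5-coloring: color 1: [7, 8]; color 2: [5, 9]; color 3: [6]; color 4: [10].
(χ(G) = 4 ≤ 5.)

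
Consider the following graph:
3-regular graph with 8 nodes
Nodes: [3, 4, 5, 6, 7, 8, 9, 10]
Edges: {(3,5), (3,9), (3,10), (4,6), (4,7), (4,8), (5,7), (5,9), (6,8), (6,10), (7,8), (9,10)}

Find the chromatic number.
χ(G) = 3

Clique number ω(G) = 3 (lower bound: χ ≥ ω).
The clique on [3, 9, 10] has size 3, forcing χ ≥ 3, and the coloring below uses 3 colors, so χ(G) = 3.
A valid 3-coloring: color 1: [5, 8, 10]; color 2: [6, 7, 9]; color 3: [3, 4].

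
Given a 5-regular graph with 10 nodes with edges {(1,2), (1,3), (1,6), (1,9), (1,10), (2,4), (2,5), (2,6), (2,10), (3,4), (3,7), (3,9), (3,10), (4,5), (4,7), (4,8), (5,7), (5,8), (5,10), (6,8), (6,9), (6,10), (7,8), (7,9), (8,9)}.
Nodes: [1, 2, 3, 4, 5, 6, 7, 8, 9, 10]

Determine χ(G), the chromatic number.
Clique number ω(G) = 4 (lower bound: χ ≥ ω).
The clique on [1, 2, 6, 10] has size 4, forcing χ ≥ 4, and the coloring below uses 4 colors, so χ(G) = 4.
A valid 4-coloring: color 1: [3, 5, 6]; color 2: [1, 7]; color 3: [4, 9, 10]; color 4: [2, 8].

χ(G) = 4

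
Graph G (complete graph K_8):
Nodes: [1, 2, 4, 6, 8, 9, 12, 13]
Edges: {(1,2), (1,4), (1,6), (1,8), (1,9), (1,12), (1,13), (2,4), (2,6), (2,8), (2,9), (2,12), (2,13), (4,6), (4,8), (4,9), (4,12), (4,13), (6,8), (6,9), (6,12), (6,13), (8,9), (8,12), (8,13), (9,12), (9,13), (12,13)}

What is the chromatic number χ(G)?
χ(G) = 8

Clique number ω(G) = 8 (lower bound: χ ≥ ω).
The clique on [1, 2, 4, 6, 8, 9, 12, 13] has size 8, forcing χ ≥ 8, and the coloring below uses 8 colors, so χ(G) = 8.
A valid 8-coloring: color 1: [4]; color 2: [13]; color 3: [9]; color 4: [6]; color 5: [12]; color 6: [1]; color 7: [8]; color 8: [2].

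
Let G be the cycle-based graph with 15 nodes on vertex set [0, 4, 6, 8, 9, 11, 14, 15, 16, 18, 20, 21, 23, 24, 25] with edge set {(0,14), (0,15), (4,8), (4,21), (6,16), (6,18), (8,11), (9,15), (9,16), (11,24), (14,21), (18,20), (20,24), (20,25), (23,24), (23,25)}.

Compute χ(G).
Clique number ω(G) = 2 (lower bound: χ ≥ ω).
Odd cycle [11, 24, 20, 18, 6, 16, 9, 15, 0, 14, 21, 4, 8] needs 3 colors (χ ≥ 3).
The coloring below uses 3 colors, so χ(G) = 3.
A valid 3-coloring: color 1: [8, 14, 15, 16, 18, 24, 25]; color 2: [0, 4, 6, 9, 11, 20, 23]; color 3: [21].

χ(G) = 3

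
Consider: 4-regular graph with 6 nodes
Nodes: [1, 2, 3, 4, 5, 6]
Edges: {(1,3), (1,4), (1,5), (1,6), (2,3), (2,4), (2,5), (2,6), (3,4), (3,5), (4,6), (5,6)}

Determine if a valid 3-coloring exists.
A valid 3-coloring: color 1: [1, 2]; color 2: [4, 5]; color 3: [3, 6].
(χ(G) = 3 ≤ 3.)

Yes, G is 3-colorable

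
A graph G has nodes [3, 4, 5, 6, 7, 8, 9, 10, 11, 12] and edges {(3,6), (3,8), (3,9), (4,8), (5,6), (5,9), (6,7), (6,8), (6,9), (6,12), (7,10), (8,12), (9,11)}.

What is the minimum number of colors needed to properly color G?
χ(G) = 3

Clique number ω(G) = 3 (lower bound: χ ≥ ω).
The clique on [3, 6, 8] has size 3, forcing χ ≥ 3, and the coloring below uses 3 colors, so χ(G) = 3.
A valid 3-coloring: color 1: [4, 6, 10, 11]; color 2: [7, 8, 9]; color 3: [3, 5, 12].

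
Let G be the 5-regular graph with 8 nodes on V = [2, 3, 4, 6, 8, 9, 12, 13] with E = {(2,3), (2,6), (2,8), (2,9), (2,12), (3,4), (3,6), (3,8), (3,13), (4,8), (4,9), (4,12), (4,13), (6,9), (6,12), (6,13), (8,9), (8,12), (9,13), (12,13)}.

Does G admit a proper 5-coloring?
A valid 5-coloring: color 1: [2, 13]; color 2: [6, 8]; color 3: [3, 9, 12]; color 4: [4].
(χ(G) = 4 ≤ 5.)

Yes, G is 5-colorable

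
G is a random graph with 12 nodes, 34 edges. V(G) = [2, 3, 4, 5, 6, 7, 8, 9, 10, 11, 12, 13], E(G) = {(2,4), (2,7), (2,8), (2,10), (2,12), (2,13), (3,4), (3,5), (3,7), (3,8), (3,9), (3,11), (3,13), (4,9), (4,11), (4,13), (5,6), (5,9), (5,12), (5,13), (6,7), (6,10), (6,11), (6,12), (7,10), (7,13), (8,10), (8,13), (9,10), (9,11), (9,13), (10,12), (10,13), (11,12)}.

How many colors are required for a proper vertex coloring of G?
χ(G) = 4

Clique number ω(G) = 4 (lower bound: χ ≥ ω).
The clique on [3, 4, 9, 11] has size 4, forcing χ ≥ 4, and the coloring below uses 4 colors, so χ(G) = 4.
A valid 4-coloring: color 1: [11, 13]; color 2: [2, 3, 6]; color 3: [7, 8, 9, 12]; color 4: [4, 5, 10].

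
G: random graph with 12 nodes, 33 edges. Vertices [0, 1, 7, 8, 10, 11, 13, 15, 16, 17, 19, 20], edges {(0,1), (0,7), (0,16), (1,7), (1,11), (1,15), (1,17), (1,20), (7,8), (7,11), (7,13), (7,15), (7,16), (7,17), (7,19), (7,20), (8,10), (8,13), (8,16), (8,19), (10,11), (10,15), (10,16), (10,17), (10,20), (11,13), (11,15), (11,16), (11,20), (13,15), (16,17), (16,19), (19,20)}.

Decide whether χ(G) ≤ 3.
No, G is not 3-colorable

The clique on vertices [1, 7, 11, 20] has size 4 > 3, so it alone needs 4 colors.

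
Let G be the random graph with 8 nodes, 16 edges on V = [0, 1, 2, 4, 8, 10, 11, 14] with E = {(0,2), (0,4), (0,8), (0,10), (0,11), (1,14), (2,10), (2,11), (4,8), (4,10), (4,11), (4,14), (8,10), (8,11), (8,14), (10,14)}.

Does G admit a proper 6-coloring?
Yes, G is 6-colorable

A valid 6-coloring: color 1: [1, 10, 11]; color 2: [2, 4]; color 3: [8]; color 4: [0, 14].
(χ(G) = 4 ≤ 6.)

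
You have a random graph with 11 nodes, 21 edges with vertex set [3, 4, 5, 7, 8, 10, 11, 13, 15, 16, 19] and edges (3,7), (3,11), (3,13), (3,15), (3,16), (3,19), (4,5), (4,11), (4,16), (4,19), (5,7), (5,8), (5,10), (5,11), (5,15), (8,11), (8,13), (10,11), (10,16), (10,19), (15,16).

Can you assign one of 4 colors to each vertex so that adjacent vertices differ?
Yes, G is 4-colorable

A valid 4-coloring: color 1: [3, 5]; color 2: [7, 11, 13, 16, 19]; color 3: [4, 8, 10, 15].
(χ(G) = 3 ≤ 4.)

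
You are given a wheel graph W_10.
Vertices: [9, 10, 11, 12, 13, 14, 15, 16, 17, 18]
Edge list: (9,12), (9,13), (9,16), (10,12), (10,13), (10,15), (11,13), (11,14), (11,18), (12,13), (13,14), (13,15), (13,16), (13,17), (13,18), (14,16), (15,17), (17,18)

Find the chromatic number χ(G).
χ(G) = 4

Clique number ω(G) = 3 (lower bound: χ ≥ ω).
Odd cycle [12, 10, 15, 17, 18, 11, 14, 16, 9] needs 3 colors (χ ≥ 3).
Vertex 13 is adjacent to every vertex of [9, 10, 11, 12, 14, 15, 16, 17, 18], which already need 3 colors among themselves, so 13 needs a new color (χ ≥ 4).
The coloring below uses 4 colors, so χ(G) = 4.
A valid 4-coloring: color 1: [13]; color 2: [12, 15, 16, 18]; color 3: [9, 10, 11, 17]; color 4: [14].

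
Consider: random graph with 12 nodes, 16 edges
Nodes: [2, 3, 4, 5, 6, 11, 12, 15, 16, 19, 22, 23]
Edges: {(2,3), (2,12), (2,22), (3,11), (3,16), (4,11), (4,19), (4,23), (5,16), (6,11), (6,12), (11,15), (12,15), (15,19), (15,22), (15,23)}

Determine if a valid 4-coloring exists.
Yes, G is 4-colorable

A valid 4-coloring: color 1: [3, 4, 5, 6, 15]; color 2: [2, 11, 16, 19, 23]; color 3: [12, 22].
(χ(G) = 3 ≤ 4.)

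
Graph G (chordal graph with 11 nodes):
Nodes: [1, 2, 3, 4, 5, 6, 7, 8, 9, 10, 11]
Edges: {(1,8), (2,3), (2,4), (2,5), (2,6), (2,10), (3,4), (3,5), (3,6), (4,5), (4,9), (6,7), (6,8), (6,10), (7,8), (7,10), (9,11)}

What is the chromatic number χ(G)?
χ(G) = 4

Clique number ω(G) = 4 (lower bound: χ ≥ ω).
The clique on [2, 3, 4, 5] has size 4, forcing χ ≥ 4, and the coloring below uses 4 colors, so χ(G) = 4.
A valid 4-coloring: color 1: [1, 4, 6, 11]; color 2: [2, 7, 9]; color 3: [3, 8, 10]; color 4: [5].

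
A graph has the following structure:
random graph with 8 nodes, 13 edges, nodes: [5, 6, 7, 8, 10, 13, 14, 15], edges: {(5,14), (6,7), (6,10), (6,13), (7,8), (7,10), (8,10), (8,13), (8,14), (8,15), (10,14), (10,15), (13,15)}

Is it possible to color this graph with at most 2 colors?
The clique on vertices [7, 8, 10] has size 3 > 2, so it alone needs 3 colors.

No, G is not 2-colorable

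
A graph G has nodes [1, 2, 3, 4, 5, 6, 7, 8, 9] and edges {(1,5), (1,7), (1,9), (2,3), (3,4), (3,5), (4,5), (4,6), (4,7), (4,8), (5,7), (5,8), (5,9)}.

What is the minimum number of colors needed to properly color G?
Clique number ω(G) = 3 (lower bound: χ ≥ ω).
The clique on [1, 5, 9] has size 3, forcing χ ≥ 3, and the coloring below uses 3 colors, so χ(G) = 3.
A valid 3-coloring: color 1: [2, 5, 6]; color 2: [1, 4]; color 3: [3, 7, 8, 9].

χ(G) = 3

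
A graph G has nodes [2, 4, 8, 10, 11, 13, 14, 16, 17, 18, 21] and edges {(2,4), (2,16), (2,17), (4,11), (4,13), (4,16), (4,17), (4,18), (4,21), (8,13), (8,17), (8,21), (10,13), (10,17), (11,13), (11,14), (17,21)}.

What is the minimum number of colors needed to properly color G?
Clique number ω(G) = 3 (lower bound: χ ≥ ω).
The clique on [8, 17, 21] has size 3, forcing χ ≥ 3, and the coloring below uses 3 colors, so χ(G) = 3.
A valid 3-coloring: color 1: [4, 8, 10, 14]; color 2: [13, 16, 17, 18]; color 3: [2, 11, 21].

χ(G) = 3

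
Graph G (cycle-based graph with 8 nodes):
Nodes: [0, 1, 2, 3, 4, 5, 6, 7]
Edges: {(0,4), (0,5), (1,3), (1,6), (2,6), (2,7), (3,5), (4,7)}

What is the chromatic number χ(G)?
Clique number ω(G) = 2 (lower bound: χ ≥ ω).
The graph is bipartite (no odd cycle), so 2 colors suffice: χ(G) = 2.
A valid 2-coloring: color 1: [1, 2, 4, 5]; color 2: [0, 3, 6, 7].

χ(G) = 2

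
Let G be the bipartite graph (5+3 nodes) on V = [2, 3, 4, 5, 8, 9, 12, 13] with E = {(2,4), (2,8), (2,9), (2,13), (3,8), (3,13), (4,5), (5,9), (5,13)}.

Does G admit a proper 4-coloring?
A valid 4-coloring: color 1: [2, 3, 5, 12]; color 2: [4, 8, 9, 13].
(χ(G) = 2 ≤ 4.)

Yes, G is 4-colorable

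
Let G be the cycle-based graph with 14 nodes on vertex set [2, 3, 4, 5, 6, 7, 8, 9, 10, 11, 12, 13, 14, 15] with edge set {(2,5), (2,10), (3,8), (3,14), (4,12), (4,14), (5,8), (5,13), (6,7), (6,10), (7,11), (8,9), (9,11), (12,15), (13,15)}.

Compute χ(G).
χ(G) = 2

Clique number ω(G) = 2 (lower bound: χ ≥ ω).
The graph is bipartite (no odd cycle), so 2 colors suffice: χ(G) = 2.
A valid 2-coloring: color 1: [3, 4, 5, 7, 9, 10, 15]; color 2: [2, 6, 8, 11, 12, 13, 14].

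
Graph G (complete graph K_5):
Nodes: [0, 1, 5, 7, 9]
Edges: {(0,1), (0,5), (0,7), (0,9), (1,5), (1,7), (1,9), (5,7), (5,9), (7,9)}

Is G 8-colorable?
Yes, G is 8-colorable

A valid 8-coloring: color 1: [9]; color 2: [1]; color 3: [5]; color 4: [0]; color 5: [7].
(χ(G) = 5 ≤ 8.)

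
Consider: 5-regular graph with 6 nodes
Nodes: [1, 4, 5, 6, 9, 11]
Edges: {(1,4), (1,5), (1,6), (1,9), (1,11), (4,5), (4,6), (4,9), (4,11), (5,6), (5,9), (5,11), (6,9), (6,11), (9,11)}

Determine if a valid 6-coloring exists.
Yes, G is 6-colorable

A valid 6-coloring: color 1: [4]; color 2: [9]; color 3: [6]; color 4: [11]; color 5: [5]; color 6: [1].
(χ(G) = 6 ≤ 6.)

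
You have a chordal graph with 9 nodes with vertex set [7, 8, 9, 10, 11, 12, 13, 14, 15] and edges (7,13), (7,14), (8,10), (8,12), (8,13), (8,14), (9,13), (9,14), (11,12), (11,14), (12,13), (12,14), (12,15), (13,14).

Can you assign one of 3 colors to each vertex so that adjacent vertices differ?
The clique on vertices [8, 12, 13, 14] has size 4 > 3, so it alone needs 4 colors.

No, G is not 3-colorable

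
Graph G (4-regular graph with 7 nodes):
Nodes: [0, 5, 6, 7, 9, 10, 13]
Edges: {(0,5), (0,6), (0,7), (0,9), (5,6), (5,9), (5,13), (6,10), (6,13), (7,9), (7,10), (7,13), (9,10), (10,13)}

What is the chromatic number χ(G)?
χ(G) = 4

Clique number ω(G) = 3 (lower bound: χ ≥ ω).
Suppose a proper 3-coloring c exists. The clique [0, 5, 6] takes 3 distinct colors; by symmetry let c(0) = 1, c(5) = 2, c(6) = 3.
- Vertex 9: neighbors [0, 5] already have colors [1, 2] ⇒ c(9) = 3.
- Vertex 7: neighbors [0, 9] already have colors [1, 3] ⇒ c(7) = 2.
- Vertex 10: neighbors [7, 6] already have colors [2, 3] ⇒ c(10) = 1.
- Vertex 13: neighbors [10, 5, 6] already have colors [1, 2, 3] — all 3 colors blocked. Contradiction.
The forced assignments end in a contradiction, so G has no proper 3-coloring (χ ≥ 4).
The coloring below uses 4 colors, so χ(G) = 4.
A valid 4-coloring: color 1: [5, 10]; color 2: [6, 7]; color 3: [0, 13]; color 4: [9].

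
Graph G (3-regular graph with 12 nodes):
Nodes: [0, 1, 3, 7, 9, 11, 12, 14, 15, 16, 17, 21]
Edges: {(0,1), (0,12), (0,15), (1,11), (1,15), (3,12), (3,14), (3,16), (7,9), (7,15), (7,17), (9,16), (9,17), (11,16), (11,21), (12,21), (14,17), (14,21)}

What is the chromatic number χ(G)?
Clique number ω(G) = 3 (lower bound: χ ≥ ω).
The clique on [0, 1, 15] has size 3, forcing χ ≥ 3, and the coloring below uses 3 colors, so χ(G) = 3.
A valid 3-coloring: color 1: [9, 11, 12, 14, 15]; color 2: [0, 16, 17, 21]; color 3: [1, 3, 7].

χ(G) = 3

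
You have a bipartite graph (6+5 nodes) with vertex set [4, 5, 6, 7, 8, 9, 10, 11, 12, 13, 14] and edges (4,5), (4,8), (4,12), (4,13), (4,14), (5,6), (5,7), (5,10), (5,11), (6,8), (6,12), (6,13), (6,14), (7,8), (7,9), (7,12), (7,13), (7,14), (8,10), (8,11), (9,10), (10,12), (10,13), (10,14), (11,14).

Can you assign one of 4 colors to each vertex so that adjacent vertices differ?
Yes, G is 4-colorable

A valid 4-coloring: color 1: [4, 6, 7, 10, 11]; color 2: [5, 8, 9, 12, 13, 14].
(χ(G) = 2 ≤ 4.)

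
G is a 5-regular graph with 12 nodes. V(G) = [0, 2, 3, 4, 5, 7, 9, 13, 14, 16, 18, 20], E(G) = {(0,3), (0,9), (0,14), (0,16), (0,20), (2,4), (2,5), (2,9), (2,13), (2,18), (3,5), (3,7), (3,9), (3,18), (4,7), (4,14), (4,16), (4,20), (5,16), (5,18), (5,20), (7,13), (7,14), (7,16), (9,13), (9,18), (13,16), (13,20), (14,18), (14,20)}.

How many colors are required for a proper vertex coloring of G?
Clique number ω(G) = 3 (lower bound: χ ≥ ω).
Suppose a proper 3-coloring c exists. The clique [0, 3, 9] takes 3 distinct colors; by symmetry let c(0) = 1, c(3) = 2, c(9) = 3.
- Vertex 18: neighbors [3, 9] already have colors [2, 3] ⇒ c(18) = 1.
- Vertex 2: neighbors [18, 9] already have colors [1, 3] ⇒ c(2) = 2.
- Vertex 13: neighbors [2, 9] already have colors [2, 3] ⇒ c(13) = 1.
- Vertex 7: neighbors [13, 3] already have colors [1, 2] ⇒ c(7) = 3.
- Vertex 4: neighbors [2, 7] already have colors [2, 3] ⇒ c(4) = 1.
- Vertex 5: neighbors [18, 2] already have colors [1, 2] ⇒ c(5) = 3.
- Vertex 14: neighbors [0, 7] already have colors [1, 3] ⇒ c(14) = 2.
- Vertex 20: neighbors [0, 14, 5] already have colors [1, 2, 3] — all 3 colors blocked. Contradiction.
The forced assignments end in a contradiction, so G has no proper 3-coloring (χ ≥ 4).
The coloring below uses 4 colors, so χ(G) = 4.
A valid 4-coloring: color 1: [5, 7, 9]; color 2: [2, 3, 16, 20]; color 3: [13, 14]; color 4: [0, 4, 18].

χ(G) = 4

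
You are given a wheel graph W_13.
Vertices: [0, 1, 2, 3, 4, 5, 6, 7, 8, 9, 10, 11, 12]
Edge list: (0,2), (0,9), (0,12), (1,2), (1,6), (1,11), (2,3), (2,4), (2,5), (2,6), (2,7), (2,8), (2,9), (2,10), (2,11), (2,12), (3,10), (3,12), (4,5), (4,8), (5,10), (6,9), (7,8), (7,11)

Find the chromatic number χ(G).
Clique number ω(G) = 3 (lower bound: χ ≥ ω).
The clique on [0, 2, 9] has size 3, forcing χ ≥ 3, and the coloring below uses 3 colors, so χ(G) = 3.
A valid 3-coloring: color 1: [2]; color 2: [1, 4, 7, 9, 10, 12]; color 3: [0, 3, 5, 6, 8, 11].

χ(G) = 3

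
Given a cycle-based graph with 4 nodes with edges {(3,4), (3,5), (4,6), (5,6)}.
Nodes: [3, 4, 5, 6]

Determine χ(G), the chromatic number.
Clique number ω(G) = 2 (lower bound: χ ≥ ω).
The graph is bipartite (no odd cycle), so 2 colors suffice: χ(G) = 2.
A valid 2-coloring: color 1: [3, 6]; color 2: [4, 5].

χ(G) = 2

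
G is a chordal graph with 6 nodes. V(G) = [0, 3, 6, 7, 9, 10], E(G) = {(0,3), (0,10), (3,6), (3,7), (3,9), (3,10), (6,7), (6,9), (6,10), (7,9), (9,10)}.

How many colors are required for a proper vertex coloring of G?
Clique number ω(G) = 4 (lower bound: χ ≥ ω).
The clique on [3, 6, 9, 10] has size 4, forcing χ ≥ 4, and the coloring below uses 4 colors, so χ(G) = 4.
A valid 4-coloring: color 1: [3]; color 2: [0, 9]; color 3: [6]; color 4: [7, 10].

χ(G) = 4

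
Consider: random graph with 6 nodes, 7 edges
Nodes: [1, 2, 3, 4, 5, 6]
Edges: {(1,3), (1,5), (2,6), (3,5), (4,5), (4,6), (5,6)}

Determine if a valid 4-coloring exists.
Yes, G is 4-colorable

A valid 4-coloring: color 1: [2, 5]; color 2: [1, 6]; color 3: [3, 4].
(χ(G) = 3 ≤ 4.)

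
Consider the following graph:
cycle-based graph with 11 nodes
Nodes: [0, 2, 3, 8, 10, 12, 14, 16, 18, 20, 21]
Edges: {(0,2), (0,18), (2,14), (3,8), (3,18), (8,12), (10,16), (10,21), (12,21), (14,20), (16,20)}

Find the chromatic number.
χ(G) = 3

Clique number ω(G) = 2 (lower bound: χ ≥ ω).
Odd cycle [8, 3, 18, 0, 2, 14, 20, 16, 10, 21, 12] needs 3 colors (χ ≥ 3).
The coloring below uses 3 colors, so χ(G) = 3.
A valid 3-coloring: color 1: [2, 8, 18, 20, 21]; color 2: [0, 3, 12, 14, 16]; color 3: [10].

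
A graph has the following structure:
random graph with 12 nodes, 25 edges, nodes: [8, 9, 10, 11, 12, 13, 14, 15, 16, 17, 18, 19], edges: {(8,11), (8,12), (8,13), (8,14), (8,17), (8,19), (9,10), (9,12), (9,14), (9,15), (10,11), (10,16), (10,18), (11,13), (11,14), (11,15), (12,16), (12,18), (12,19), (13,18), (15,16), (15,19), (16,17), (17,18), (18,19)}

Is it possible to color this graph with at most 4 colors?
Yes, G is 4-colorable

A valid 4-coloring: color 1: [8, 9, 16, 18]; color 2: [11, 12, 17]; color 3: [10, 13, 14, 19]; color 4: [15].
(χ(G) = 3 ≤ 4.)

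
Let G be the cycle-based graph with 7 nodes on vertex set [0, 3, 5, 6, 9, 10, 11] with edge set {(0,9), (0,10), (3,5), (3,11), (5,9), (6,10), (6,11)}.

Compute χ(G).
χ(G) = 3

Clique number ω(G) = 2 (lower bound: χ ≥ ω).
Odd cycle [3, 5, 9, 0, 10, 6, 11] needs 3 colors (χ ≥ 3).
The coloring below uses 3 colors, so χ(G) = 3.
A valid 3-coloring: color 1: [3, 6, 9]; color 2: [0, 5, 11]; color 3: [10].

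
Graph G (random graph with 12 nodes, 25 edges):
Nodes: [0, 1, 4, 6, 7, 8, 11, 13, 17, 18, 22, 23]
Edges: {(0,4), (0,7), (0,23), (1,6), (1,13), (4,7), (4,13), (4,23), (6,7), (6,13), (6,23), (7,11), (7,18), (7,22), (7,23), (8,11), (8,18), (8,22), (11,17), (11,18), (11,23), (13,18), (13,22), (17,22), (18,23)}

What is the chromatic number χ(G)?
Clique number ω(G) = 4 (lower bound: χ ≥ ω).
The clique on [0, 4, 7, 23] has size 4, forcing χ ≥ 4, and the coloring below uses 4 colors, so χ(G) = 4.
A valid 4-coloring: color 1: [7, 8, 13, 17]; color 2: [1, 22, 23]; color 3: [4, 6, 11]; color 4: [0, 18].

χ(G) = 4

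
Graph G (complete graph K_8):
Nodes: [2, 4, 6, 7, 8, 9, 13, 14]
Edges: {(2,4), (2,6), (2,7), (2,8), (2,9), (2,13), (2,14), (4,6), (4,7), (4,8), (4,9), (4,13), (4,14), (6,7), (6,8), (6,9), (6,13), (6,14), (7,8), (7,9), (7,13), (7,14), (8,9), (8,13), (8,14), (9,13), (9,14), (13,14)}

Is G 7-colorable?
No, G is not 7-colorable

The clique on vertices [2, 4, 6, 7, 8, 9, 13, 14] has size 8 > 7, so it alone needs 8 colors.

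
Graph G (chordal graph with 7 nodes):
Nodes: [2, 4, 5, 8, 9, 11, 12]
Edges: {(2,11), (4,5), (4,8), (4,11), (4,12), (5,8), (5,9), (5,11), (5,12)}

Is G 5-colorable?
Yes, G is 5-colorable

A valid 5-coloring: color 1: [2, 5]; color 2: [4, 9]; color 3: [8, 11, 12].
(χ(G) = 3 ≤ 5.)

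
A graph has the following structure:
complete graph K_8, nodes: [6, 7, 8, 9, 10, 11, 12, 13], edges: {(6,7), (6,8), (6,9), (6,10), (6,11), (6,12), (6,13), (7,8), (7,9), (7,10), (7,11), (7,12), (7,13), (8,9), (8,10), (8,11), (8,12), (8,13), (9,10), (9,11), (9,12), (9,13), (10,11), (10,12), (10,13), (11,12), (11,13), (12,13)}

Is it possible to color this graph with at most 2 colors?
No, G is not 2-colorable

The clique on vertices [6, 7, 8, 9, 10, 11, 12, 13] has size 8 > 2, so it alone needs 8 colors.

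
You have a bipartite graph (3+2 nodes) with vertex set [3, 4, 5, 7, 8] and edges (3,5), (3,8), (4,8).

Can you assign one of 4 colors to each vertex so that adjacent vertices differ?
Yes, G is 4-colorable

A valid 4-coloring: color 1: [3, 4, 7]; color 2: [5, 8].
(χ(G) = 2 ≤ 4.)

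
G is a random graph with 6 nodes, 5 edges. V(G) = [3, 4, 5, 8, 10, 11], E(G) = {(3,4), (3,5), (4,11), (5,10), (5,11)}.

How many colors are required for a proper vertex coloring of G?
Clique number ω(G) = 2 (lower bound: χ ≥ ω).
The graph is bipartite (no odd cycle), so 2 colors suffice: χ(G) = 2.
A valid 2-coloring: color 1: [4, 5, 8]; color 2: [3, 10, 11].

χ(G) = 2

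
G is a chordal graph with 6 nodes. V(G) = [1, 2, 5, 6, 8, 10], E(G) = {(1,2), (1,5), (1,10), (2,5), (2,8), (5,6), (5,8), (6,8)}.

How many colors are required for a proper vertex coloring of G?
χ(G) = 3

Clique number ω(G) = 3 (lower bound: χ ≥ ω).
The clique on [2, 5, 8] has size 3, forcing χ ≥ 3, and the coloring below uses 3 colors, so χ(G) = 3.
A valid 3-coloring: color 1: [5, 10]; color 2: [1, 8]; color 3: [2, 6].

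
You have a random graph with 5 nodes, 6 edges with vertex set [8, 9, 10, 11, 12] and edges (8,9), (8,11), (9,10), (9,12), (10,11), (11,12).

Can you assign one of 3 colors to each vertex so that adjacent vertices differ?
A valid 3-coloring: color 1: [9, 11]; color 2: [8, 10, 12].
(χ(G) = 2 ≤ 3.)

Yes, G is 3-colorable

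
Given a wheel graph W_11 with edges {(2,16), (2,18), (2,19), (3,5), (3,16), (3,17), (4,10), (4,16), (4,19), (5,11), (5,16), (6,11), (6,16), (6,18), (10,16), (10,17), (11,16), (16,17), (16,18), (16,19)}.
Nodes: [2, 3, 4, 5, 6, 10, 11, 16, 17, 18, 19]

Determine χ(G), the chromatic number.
χ(G) = 3

Clique number ω(G) = 3 (lower bound: χ ≥ ω).
The clique on [2, 16, 18] has size 3, forcing χ ≥ 3, and the coloring below uses 3 colors, so χ(G) = 3.
A valid 3-coloring: color 1: [16]; color 2: [3, 10, 11, 18, 19]; color 3: [2, 4, 5, 6, 17].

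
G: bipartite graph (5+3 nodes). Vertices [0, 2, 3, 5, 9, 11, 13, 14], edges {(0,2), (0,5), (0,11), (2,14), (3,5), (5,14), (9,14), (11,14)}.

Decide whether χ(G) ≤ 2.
Yes, G is 2-colorable

A valid 2-coloring: color 1: [0, 3, 13, 14]; color 2: [2, 5, 9, 11].
(χ(G) = 2 ≤ 2.)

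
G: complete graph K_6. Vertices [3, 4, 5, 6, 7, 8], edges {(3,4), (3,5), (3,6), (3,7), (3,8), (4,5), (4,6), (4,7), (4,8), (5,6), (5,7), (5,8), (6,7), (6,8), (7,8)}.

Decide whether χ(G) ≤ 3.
No, G is not 3-colorable

The clique on vertices [3, 4, 5, 6, 7, 8] has size 6 > 3, so it alone needs 6 colors.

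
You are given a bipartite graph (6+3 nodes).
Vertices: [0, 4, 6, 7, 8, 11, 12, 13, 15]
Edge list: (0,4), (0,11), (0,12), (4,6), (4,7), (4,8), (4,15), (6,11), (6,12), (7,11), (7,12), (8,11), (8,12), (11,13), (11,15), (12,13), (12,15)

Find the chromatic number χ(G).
χ(G) = 2

Clique number ω(G) = 2 (lower bound: χ ≥ ω).
The graph is bipartite (no odd cycle), so 2 colors suffice: χ(G) = 2.
A valid 2-coloring: color 1: [4, 11, 12]; color 2: [0, 6, 7, 8, 13, 15].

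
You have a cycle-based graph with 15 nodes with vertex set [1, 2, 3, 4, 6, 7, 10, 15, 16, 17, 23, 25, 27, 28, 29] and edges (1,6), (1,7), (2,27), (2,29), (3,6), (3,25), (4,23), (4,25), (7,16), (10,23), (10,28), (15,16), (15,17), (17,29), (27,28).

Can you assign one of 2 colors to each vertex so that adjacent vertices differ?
Odd cycle [29, 17, 15, 16, 7, 1, 6, 3, 25, 4, 23, 10, 28, 27, 2] needs 3 colors (χ ≥ 3).
Hence χ(G) ≥ 3 > 2, so no proper 2-coloring exists.

No, G is not 2-colorable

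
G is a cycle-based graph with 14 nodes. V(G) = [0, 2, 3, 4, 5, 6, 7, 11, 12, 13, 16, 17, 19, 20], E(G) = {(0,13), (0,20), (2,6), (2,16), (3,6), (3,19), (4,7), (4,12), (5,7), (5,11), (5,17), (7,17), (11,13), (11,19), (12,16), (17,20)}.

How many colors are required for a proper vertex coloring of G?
χ(G) = 3

Clique number ω(G) = 3 (lower bound: χ ≥ ω).
The clique on [5, 7, 17] has size 3, forcing χ ≥ 3, and the coloring below uses 3 colors, so χ(G) = 3.
A valid 3-coloring: color 1: [2, 3, 7, 11, 12, 20]; color 2: [0, 4, 5, 6, 16, 19]; color 3: [13, 17].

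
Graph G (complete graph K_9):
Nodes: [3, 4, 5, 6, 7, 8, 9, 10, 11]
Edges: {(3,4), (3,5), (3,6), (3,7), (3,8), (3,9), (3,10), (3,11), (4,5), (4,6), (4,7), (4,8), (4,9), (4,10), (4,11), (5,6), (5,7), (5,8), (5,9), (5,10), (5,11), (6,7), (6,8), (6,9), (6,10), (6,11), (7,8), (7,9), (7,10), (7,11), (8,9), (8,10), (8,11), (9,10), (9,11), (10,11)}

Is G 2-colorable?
No, G is not 2-colorable

The clique on vertices [3, 4, 5, 6, 7, 8, 9, 10, 11] has size 9 > 2, so it alone needs 9 colors.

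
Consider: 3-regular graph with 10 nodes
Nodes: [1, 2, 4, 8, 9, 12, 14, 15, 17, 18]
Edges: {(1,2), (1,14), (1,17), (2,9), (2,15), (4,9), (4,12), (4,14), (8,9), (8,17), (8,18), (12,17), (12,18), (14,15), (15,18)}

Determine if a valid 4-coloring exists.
A valid 4-coloring: color 1: [2, 4, 17, 18]; color 2: [1, 8, 12, 15]; color 3: [9, 14].
(χ(G) = 3 ≤ 4.)

Yes, G is 4-colorable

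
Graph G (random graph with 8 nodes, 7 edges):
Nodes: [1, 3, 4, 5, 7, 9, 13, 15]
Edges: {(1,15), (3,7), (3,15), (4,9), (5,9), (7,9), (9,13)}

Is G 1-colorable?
Edge (1,15) forces its endpoints to differ, so 1 color is not enough.

No, G is not 1-colorable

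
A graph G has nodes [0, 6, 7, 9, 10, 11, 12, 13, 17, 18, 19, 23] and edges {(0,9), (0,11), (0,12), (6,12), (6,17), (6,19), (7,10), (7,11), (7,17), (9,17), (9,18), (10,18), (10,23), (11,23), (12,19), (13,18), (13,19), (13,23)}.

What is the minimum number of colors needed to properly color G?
χ(G) = 3

Clique number ω(G) = 3 (lower bound: χ ≥ ω).
The clique on [6, 12, 19] has size 3, forcing χ ≥ 3, and the coloring below uses 3 colors, so χ(G) = 3.
A valid 3-coloring: color 1: [0, 17, 18, 19, 23]; color 2: [7, 9, 12, 13]; color 3: [6, 10, 11].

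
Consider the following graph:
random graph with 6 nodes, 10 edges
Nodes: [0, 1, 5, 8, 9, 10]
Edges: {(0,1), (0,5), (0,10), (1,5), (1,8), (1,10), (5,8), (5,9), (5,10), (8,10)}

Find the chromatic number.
χ(G) = 4

Clique number ω(G) = 4 (lower bound: χ ≥ ω).
The clique on [0, 1, 5, 10] has size 4, forcing χ ≥ 4, and the coloring below uses 4 colors, so χ(G) = 4.
A valid 4-coloring: color 1: [5]; color 2: [9, 10]; color 3: [1]; color 4: [0, 8].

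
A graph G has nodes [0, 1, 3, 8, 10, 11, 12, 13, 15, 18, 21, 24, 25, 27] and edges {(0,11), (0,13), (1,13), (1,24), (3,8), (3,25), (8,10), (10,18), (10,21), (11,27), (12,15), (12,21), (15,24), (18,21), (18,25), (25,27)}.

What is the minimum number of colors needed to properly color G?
χ(G) = 3

Clique number ω(G) = 3 (lower bound: χ ≥ ω).
The clique on [10, 18, 21] has size 3, forcing χ ≥ 3, and the coloring below uses 3 colors, so χ(G) = 3.
A valid 3-coloring: color 1: [1, 8, 11, 15, 21, 25]; color 2: [0, 3, 12, 18, 24, 27]; color 3: [10, 13].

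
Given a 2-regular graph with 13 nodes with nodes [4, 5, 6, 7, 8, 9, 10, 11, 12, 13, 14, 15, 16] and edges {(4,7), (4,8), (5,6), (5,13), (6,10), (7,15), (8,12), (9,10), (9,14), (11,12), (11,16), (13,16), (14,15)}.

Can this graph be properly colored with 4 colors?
A valid 4-coloring: color 1: [4, 5, 10, 12, 14, 16]; color 2: [6, 7, 8, 9, 11, 13]; color 3: [15].
(χ(G) = 3 ≤ 4.)

Yes, G is 4-colorable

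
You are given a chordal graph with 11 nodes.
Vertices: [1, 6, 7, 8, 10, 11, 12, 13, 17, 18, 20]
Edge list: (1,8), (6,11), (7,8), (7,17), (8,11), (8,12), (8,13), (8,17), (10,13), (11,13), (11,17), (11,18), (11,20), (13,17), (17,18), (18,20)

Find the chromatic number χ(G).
χ(G) = 4

Clique number ω(G) = 4 (lower bound: χ ≥ ω).
The clique on [8, 11, 13, 17] has size 4, forcing χ ≥ 4, and the coloring below uses 4 colors, so χ(G) = 4.
A valid 4-coloring: color 1: [1, 7, 10, 11, 12]; color 2: [6, 8, 18]; color 3: [17, 20]; color 4: [13].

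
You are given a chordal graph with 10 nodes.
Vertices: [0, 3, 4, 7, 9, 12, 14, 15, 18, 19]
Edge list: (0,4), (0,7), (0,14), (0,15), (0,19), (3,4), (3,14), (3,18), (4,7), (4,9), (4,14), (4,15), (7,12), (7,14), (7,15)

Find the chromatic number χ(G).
Clique number ω(G) = 4 (lower bound: χ ≥ ω).
The clique on [0, 4, 7, 14] has size 4, forcing χ ≥ 4, and the coloring below uses 4 colors, so χ(G) = 4.
A valid 4-coloring: color 1: [4, 12, 18, 19]; color 2: [3, 7, 9]; color 3: [0]; color 4: [14, 15].

χ(G) = 4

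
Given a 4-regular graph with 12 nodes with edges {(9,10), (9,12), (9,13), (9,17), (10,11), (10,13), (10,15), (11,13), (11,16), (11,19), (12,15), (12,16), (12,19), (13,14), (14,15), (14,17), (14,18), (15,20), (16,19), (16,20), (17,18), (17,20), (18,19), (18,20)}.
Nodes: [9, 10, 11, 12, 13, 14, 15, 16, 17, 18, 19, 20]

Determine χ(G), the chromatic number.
χ(G) = 4

Clique number ω(G) = 3 (lower bound: χ ≥ ω).
Suppose a proper 3-coloring c exists. The clique [9, 10, 13] takes 3 distinct colors; by symmetry let c(9) = 1, c(10) = 2, c(13) = 3.
- Vertex 11: neighbors [10, 13] already have colors [2, 3] ⇒ c(11) = 1.
- Vertex 12: neighbors [9] already have colors [1]; try each remaining color.
- Case c(12) = 2:
  - Vertex 16: neighbors [11, 12] already have colors [1, 2] ⇒ c(16) = 3.
  - Vertex 19: neighbors [11, 12, 16] already have colors [1, 2, 3] — all 3 colors blocked. Contradiction.
- Case c(12) = 3:
  - Vertex 15: neighbors [10, 12] already have colors [2, 3] ⇒ c(15) = 1.
  - Vertex 14: neighbors [15, 13] already have colors [1, 3] ⇒ c(14) = 2.
  - Vertex 16: neighbors [11, 12] already have colors [1, 3] ⇒ c(16) = 2.
  - Vertex 19: neighbors [11, 16, 12] already have colors [1, 2, 3] — all 3 colors blocked. Contradiction.
Every case ends in a contradiction, so G has no proper 3-coloring (χ ≥ 4).
The coloring below uses 4 colors, so χ(G) = 4.
A valid 4-coloring: color 1: [10, 14, 19, 20]; color 2: [9, 11, 15, 18]; color 3: [13, 16, 17]; color 4: [12].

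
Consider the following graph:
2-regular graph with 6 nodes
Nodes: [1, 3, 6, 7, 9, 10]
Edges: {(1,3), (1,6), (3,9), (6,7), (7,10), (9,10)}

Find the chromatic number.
χ(G) = 2

Clique number ω(G) = 2 (lower bound: χ ≥ ω).
The graph is bipartite (no odd cycle), so 2 colors suffice: χ(G) = 2.
A valid 2-coloring: color 1: [3, 6, 10]; color 2: [1, 7, 9].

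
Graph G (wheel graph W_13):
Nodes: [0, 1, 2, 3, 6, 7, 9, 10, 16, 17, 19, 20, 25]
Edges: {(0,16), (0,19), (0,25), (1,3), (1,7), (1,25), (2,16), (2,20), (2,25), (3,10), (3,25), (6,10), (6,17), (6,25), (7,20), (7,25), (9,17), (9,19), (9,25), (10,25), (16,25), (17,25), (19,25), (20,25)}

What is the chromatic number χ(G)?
Clique number ω(G) = 3 (lower bound: χ ≥ ω).
The clique on [0, 16, 25] has size 3, forcing χ ≥ 3, and the coloring below uses 3 colors, so χ(G) = 3.
A valid 3-coloring: color 1: [25]; color 2: [1, 10, 16, 17, 19, 20]; color 3: [0, 2, 3, 6, 7, 9].

χ(G) = 3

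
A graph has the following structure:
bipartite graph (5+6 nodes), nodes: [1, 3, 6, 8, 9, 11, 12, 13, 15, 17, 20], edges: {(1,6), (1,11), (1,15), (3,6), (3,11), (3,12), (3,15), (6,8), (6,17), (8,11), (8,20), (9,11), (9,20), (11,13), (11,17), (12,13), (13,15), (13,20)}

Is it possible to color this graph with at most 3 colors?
Yes, G is 3-colorable

A valid 3-coloring: color 1: [6, 11, 12, 15, 20]; color 2: [1, 3, 8, 9, 13, 17].
(χ(G) = 2 ≤ 3.)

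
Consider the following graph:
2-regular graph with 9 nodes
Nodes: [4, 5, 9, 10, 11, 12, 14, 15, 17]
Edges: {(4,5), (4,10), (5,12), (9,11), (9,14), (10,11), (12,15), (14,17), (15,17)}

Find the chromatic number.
χ(G) = 3

Clique number ω(G) = 2 (lower bound: χ ≥ ω).
Odd cycle [15, 17, 14, 9, 11, 10, 4, 5, 12] needs 3 colors (χ ≥ 3).
The coloring below uses 3 colors, so χ(G) = 3.
A valid 3-coloring: color 1: [5, 11, 14, 15]; color 2: [4, 9, 12, 17]; color 3: [10].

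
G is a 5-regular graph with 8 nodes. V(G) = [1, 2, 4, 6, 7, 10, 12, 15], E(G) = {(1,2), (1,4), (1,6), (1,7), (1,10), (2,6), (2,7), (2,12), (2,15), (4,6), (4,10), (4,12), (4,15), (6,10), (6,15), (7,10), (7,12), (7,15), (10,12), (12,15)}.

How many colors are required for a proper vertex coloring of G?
χ(G) = 4

Clique number ω(G) = 4 (lower bound: χ ≥ ω).
The clique on [1, 4, 6, 10] has size 4, forcing χ ≥ 4, and the coloring below uses 4 colors, so χ(G) = 4.
A valid 4-coloring: color 1: [1, 12]; color 2: [2, 4]; color 3: [6, 7]; color 4: [10, 15].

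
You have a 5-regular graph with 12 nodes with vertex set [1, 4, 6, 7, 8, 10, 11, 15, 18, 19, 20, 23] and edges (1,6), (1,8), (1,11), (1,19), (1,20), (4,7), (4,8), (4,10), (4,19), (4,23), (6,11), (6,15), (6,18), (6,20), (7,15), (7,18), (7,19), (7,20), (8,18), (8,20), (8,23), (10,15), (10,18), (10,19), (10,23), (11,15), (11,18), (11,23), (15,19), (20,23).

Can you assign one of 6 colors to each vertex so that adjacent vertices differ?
A valid 6-coloring: color 1: [6, 7, 23]; color 2: [11, 19, 20]; color 3: [1, 4, 15, 18]; color 4: [8, 10].
(χ(G) = 4 ≤ 6.)

Yes, G is 6-colorable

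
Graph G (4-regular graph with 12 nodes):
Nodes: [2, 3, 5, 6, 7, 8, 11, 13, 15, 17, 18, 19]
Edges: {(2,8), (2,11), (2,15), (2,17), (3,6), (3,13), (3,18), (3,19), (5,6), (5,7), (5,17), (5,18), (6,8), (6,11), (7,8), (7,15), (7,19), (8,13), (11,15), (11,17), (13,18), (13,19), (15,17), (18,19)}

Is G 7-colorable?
Yes, G is 7-colorable

A valid 7-coloring: color 1: [8, 15, 18]; color 2: [6, 7, 13, 17]; color 3: [3, 5, 11]; color 4: [2, 19].
(χ(G) = 4 ≤ 7.)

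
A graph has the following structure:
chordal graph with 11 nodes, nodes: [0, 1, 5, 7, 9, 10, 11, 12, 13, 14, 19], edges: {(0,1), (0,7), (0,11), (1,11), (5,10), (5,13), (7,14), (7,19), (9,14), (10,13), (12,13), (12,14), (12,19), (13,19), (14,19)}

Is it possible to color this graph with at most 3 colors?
Yes, G is 3-colorable

A valid 3-coloring: color 1: [0, 9, 10, 19]; color 2: [11, 13, 14]; color 3: [1, 5, 7, 12].
(χ(G) = 3 ≤ 3.)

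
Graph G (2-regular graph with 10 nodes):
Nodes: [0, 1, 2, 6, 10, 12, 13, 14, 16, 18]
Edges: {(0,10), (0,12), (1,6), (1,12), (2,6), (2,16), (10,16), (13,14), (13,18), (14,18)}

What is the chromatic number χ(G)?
χ(G) = 3

Clique number ω(G) = 3 (lower bound: χ ≥ ω).
The clique on [13, 14, 18] has size 3, forcing χ ≥ 3, and the coloring below uses 3 colors, so χ(G) = 3.
A valid 3-coloring: color 1: [6, 12, 14, 16]; color 2: [1, 2, 10, 18]; color 3: [0, 13].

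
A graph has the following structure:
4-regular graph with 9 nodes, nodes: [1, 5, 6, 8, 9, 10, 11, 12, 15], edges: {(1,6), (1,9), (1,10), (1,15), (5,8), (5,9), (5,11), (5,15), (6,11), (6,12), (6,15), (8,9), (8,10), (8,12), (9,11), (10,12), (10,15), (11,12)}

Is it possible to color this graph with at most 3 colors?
Yes, G is 3-colorable

A valid 3-coloring: color 1: [1, 8, 11]; color 2: [5, 6, 10]; color 3: [9, 12, 15].
(χ(G) = 3 ≤ 3.)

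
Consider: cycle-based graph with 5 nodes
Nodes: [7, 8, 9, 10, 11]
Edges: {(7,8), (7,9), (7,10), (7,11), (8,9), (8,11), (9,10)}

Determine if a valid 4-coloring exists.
Yes, G is 4-colorable

A valid 4-coloring: color 1: [7]; color 2: [8, 10]; color 3: [9, 11].
(χ(G) = 3 ≤ 4.)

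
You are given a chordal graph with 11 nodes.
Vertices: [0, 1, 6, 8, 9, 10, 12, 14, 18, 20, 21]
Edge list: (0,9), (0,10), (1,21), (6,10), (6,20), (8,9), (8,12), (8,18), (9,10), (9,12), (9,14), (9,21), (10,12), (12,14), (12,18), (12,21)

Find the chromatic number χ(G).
χ(G) = 3

Clique number ω(G) = 3 (lower bound: χ ≥ ω).
The clique on [0, 9, 10] has size 3, forcing χ ≥ 3, and the coloring below uses 3 colors, so χ(G) = 3.
A valid 3-coloring: color 1: [1, 6, 9, 18]; color 2: [0, 12, 20]; color 3: [8, 10, 14, 21].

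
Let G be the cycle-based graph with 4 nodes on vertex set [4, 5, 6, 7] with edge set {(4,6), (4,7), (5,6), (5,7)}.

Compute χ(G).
χ(G) = 2

Clique number ω(G) = 2 (lower bound: χ ≥ ω).
The graph is bipartite (no odd cycle), so 2 colors suffice: χ(G) = 2.
A valid 2-coloring: color 1: [6, 7]; color 2: [4, 5].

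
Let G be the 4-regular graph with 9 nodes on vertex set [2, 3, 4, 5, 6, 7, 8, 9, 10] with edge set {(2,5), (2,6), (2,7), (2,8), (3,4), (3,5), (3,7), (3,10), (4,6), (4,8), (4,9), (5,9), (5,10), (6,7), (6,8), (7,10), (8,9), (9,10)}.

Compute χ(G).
χ(G) = 3

Clique number ω(G) = 3 (lower bound: χ ≥ ω).
The clique on [2, 6, 8] has size 3, forcing χ ≥ 3, and the coloring below uses 3 colors, so χ(G) = 3.
A valid 3-coloring: color 1: [3, 6, 9]; color 2: [2, 4, 10]; color 3: [5, 7, 8].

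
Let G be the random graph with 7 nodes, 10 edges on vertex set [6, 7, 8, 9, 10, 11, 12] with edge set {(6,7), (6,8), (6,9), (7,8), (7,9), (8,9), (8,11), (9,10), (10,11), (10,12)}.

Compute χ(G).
Clique number ω(G) = 4 (lower bound: χ ≥ ω).
The clique on [6, 7, 8, 9] has size 4, forcing χ ≥ 4, and the coloring below uses 4 colors, so χ(G) = 4.
A valid 4-coloring: color 1: [9, 11, 12]; color 2: [8, 10]; color 3: [6]; color 4: [7].

χ(G) = 4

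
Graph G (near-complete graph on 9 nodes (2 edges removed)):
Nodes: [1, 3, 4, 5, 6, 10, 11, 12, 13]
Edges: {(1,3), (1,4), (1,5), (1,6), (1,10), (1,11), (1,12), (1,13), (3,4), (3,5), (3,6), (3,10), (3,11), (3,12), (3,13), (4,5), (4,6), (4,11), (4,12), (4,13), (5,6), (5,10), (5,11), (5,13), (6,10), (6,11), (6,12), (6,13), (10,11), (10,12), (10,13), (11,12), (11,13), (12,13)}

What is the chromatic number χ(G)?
χ(G) = 7

Clique number ω(G) = 7 (lower bound: χ ≥ ω).
The clique on [1, 3, 6, 10, 11, 12, 13] has size 7, forcing χ ≥ 7, and the coloring below uses 7 colors, so χ(G) = 7.
A valid 7-coloring: color 1: [6]; color 2: [3]; color 3: [1]; color 4: [13]; color 5: [11]; color 6: [5, 12]; color 7: [4, 10].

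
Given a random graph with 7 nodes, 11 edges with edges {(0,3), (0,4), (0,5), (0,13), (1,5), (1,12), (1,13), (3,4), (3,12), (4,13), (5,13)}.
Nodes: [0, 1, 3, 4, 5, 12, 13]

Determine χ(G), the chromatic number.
χ(G) = 3

Clique number ω(G) = 3 (lower bound: χ ≥ ω).
The clique on [0, 3, 4] has size 3, forcing χ ≥ 3, and the coloring below uses 3 colors, so χ(G) = 3.
A valid 3-coloring: color 1: [3, 13]; color 2: [0, 1]; color 3: [4, 5, 12].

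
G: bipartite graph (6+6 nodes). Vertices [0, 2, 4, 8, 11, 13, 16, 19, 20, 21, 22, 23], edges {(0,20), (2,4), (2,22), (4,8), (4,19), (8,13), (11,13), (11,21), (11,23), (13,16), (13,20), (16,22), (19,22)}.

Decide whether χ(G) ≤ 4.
A valid 4-coloring: color 1: [0, 4, 13, 21, 22, 23]; color 2: [2, 8, 11, 16, 19, 20].
(χ(G) = 2 ≤ 4.)

Yes, G is 4-colorable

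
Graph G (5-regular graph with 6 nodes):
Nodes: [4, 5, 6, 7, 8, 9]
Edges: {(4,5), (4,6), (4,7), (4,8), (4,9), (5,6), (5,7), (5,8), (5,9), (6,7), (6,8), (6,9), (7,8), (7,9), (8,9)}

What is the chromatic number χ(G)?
χ(G) = 6

Clique number ω(G) = 6 (lower bound: χ ≥ ω).
The clique on [4, 5, 6, 7, 8, 9] has size 6, forcing χ ≥ 6, and the coloring below uses 6 colors, so χ(G) = 6.
A valid 6-coloring: color 1: [4]; color 2: [7]; color 3: [8]; color 4: [5]; color 5: [9]; color 6: [6].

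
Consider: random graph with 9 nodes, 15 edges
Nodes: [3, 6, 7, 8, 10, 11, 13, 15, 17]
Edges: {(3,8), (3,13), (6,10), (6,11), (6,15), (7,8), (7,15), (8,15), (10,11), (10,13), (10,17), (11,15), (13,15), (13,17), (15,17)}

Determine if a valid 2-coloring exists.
No, G is not 2-colorable

The clique on vertices [10, 13, 17] has size 3 > 2, so it alone needs 3 colors.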